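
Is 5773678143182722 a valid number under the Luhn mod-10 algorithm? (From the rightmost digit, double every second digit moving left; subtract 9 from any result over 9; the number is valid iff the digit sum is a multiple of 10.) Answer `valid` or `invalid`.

invalid

From the right, keep odd positions and double even positions (subtract 9 from any doubled value over 9):
  doubled (positions 2,4,...): 4 4 2 8 7 3 5 1 → sum 34
  kept (positions 1,3,...): 2 7 8 3 1 7 3 7 → sum 38
Total = 72.
72 mod 10 = 2, so the number is invalid.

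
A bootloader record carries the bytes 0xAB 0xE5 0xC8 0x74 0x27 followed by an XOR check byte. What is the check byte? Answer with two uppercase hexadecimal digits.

D5

XOR the bytes together:
  start with 0xAB
  0xAB ⊕ 0xE5 = 0x4E
  0x4E ⊕ 0xC8 = 0x86
  0x86 ⊕ 0x74 = 0xF2
  0xF2 ⊕ 0x27 = 0xD5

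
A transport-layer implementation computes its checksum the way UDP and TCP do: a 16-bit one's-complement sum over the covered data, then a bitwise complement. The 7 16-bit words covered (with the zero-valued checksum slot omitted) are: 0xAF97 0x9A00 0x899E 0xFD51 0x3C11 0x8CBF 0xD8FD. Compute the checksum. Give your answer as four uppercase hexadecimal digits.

One's-complement addition (fold any carry out of bit 15 back into bit 0):
  0xAF97 + 0x9A00 = 0x14997 → wrap carry → 0x4998
  0x4998 + 0x899E = 0x0D336
  0xD336 + 0xFD51 = 0x1D087 → wrap carry → 0xD088
  0xD088 + 0x3C11 = 0x10C99 → wrap carry → 0x0C9A
  0x0C9A + 0x8CBF = 0x09959
  0x9959 + 0xD8FD = 0x17256 → wrap carry → 0x7257
One's-complement sum = 0x7257.
Checksum = ~0x7257 & 0xFFFF = 0x8DA8.

8DA8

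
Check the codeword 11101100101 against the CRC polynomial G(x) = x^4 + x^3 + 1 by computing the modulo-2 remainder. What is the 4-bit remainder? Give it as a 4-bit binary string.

Modulo-2 division of 11101100101 by 11001:
  pos 0: 11101 XOR 11001 = 00100
  pos 2: 10010 XOR 11001 = 01011
  pos 3: 10110 XOR 11001 = 01111
  pos 4: 11111 XOR 11001 = 00110
  pos 6: 11001 XOR 11001 = 00000
Remainder = 0000 (zero — the frame passes the CRC check).

0000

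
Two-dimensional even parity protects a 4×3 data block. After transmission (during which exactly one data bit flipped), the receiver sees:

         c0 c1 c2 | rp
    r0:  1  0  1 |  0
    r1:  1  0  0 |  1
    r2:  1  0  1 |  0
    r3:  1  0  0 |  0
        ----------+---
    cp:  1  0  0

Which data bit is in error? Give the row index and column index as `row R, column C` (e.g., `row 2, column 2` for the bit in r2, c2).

Recompute each row's even parity and compare to rp:
  r0: data parity 0, sent rp 0 → ok
  r1: data parity 1, sent rp 1 → ok
  r2: data parity 0, sent rp 0 → ok
  r3: data parity 1, sent rp 0 → mismatch
Recompute each column's even parity and compare to cp:
  c0: data parity 0, sent cp 1 → mismatch
  c1: data parity 0, sent cp 0 → ok
  c2: data parity 0, sent cp 0 → ok
Exactly one row (r3) and one column (c0) fail → the flipped bit is at their intersection.

row 3, column 0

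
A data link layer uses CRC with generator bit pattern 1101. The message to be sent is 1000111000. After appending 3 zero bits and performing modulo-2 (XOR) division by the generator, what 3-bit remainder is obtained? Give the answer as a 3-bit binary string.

110

Append 3 zeros: 1000111000000. Divide by 1101 (XOR where the leading bit is 1):
  pos 0: 1000 XOR 1101 = 0101
  pos 1: 1011 XOR 1101 = 0110
  pos 2: 1101 XOR 1101 = 0000
  pos 6: 1000 XOR 1101 = 0101
  pos 7: 1010 XOR 1101 = 0111
  pos 8: 1110 XOR 1101 = 0011
Remainder (last 3 bits) = 110. This is the CRC / FCS.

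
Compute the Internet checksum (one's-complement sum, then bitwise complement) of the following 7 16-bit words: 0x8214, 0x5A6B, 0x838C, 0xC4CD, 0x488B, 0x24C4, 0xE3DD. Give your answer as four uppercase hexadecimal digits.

One's-complement addition (fold any carry out of bit 15 back into bit 0):
  0x8214 + 0x5A6B = 0x0DC7F
  0xDC7F + 0x838C = 0x1600B → wrap carry → 0x600C
  0x600C + 0xC4CD = 0x124D9 → wrap carry → 0x24DA
  0x24DA + 0x488B = 0x06D65
  0x6D65 + 0x24C4 = 0x09229
  0x9229 + 0xE3DD = 0x17606 → wrap carry → 0x7607
One's-complement sum = 0x7607.
Checksum = ~0x7607 & 0xFFFF = 0x89F8.

89F8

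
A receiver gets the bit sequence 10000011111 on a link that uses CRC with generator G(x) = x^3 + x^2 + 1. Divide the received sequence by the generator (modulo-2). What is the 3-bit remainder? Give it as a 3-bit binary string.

000

Modulo-2 division of 10000011111 by 1101:
  pos 0: 1000 XOR 1101 = 0101
  pos 1: 1010 XOR 1101 = 0111
  pos 2: 1110 XOR 1101 = 0011
  pos 4: 1111 XOR 1101 = 0010
  pos 6: 1011 XOR 1101 = 0110
  pos 7: 1101 XOR 1101 = 0000
Remainder = 000 (zero — the frame passes the CRC check).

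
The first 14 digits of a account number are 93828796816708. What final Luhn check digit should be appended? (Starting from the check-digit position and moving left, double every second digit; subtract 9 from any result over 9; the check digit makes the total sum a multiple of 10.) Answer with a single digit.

0

Partial digits right→left: 8 0 7 6 1 8 6 9 7 8 2 8 3 9
Double every second digit counting from the check-digit position (so the 1st, 3rd, 5th, ... of the partial from the right).
  doubled (with −9 where >9): 7 5 2 3 5 4 6 → sum 32
  kept as-is: 0 6 8 9 8 8 9 → sum 48
Total = 32 + 48 = 80.
Check digit = (10 − (80 mod 10)) mod 10 = 0.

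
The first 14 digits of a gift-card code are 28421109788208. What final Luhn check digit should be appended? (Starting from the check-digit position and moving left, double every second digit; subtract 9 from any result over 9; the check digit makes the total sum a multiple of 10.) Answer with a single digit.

Partial digits right→left: 8 0 2 8 8 7 9 0 1 1 2 4 8 2
Double every second digit counting from the check-digit position (so the 1st, 3rd, 5th, ... of the partial from the right).
  doubled (with −9 where >9): 7 4 7 9 2 4 7 → sum 40
  kept as-is: 0 8 7 0 1 4 2 → sum 22
Total = 40 + 22 = 62.
Check digit = (10 − (62 mod 10)) mod 10 = 8.

8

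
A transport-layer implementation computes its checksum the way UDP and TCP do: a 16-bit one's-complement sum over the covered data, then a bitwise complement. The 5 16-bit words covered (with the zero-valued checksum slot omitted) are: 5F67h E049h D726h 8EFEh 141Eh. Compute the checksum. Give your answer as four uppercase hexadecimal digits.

460B

One's-complement addition (fold any carry out of bit 15 back into bit 0):
  0x5F67 + 0xE049 = 0x13FB0 → wrap carry → 0x3FB1
  0x3FB1 + 0xD726 = 0x116D7 → wrap carry → 0x16D8
  0x16D8 + 0x8EFE = 0x0A5D6
  0xA5D6 + 0x141E = 0x0B9F4
One's-complement sum = 0xB9F4.
Checksum = ~0xB9F4 & 0xFFFF = 0x460B.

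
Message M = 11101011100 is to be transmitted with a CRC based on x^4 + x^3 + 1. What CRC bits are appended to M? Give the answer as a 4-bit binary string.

0101

Append 4 zeros: 111010111000000. Divide by 11001 (XOR where the leading bit is 1):
  pos 0: 11101 XOR 11001 = 00100
  pos 2: 10001 XOR 11001 = 01000
  pos 3: 10001 XOR 11001 = 01000
  pos 4: 10001 XOR 11001 = 01000
  pos 5: 10000 XOR 11001 = 01001
  pos 6: 10010 XOR 11001 = 01011
  pos 7: 10110 XOR 11001 = 01111
  pos 8: 11110 XOR 11001 = 00111
  pos 10: 11100 XOR 11001 = 00101
Remainder (last 4 bits) = 0101. This is the CRC / FCS.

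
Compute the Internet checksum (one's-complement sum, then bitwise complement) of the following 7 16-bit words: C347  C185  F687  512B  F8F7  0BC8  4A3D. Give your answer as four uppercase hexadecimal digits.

E481

One's-complement addition (fold any carry out of bit 15 back into bit 0):
  0xC347 + 0xC185 = 0x184CC → wrap carry → 0x84CD
  0x84CD + 0xF687 = 0x17B54 → wrap carry → 0x7B55
  0x7B55 + 0x512B = 0x0CC80
  0xCC80 + 0xF8F7 = 0x1C577 → wrap carry → 0xC578
  0xC578 + 0x0BC8 = 0x0D140
  0xD140 + 0x4A3D = 0x11B7D → wrap carry → 0x1B7E
One's-complement sum = 0x1B7E.
Checksum = ~0x1B7E & 0xFFFF = 0xE481.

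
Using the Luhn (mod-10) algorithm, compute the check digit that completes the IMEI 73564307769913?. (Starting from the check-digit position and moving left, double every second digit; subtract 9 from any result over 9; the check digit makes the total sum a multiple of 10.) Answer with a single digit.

9

Partial digits right→left: 3 1 9 9 6 7 7 0 3 4 6 5 3 7
Double every second digit counting from the check-digit position (so the 1st, 3rd, 5th, ... of the partial from the right).
  doubled (with −9 where >9): 6 9 3 5 6 3 6 → sum 38
  kept as-is: 1 9 7 0 4 5 7 → sum 33
Total = 38 + 33 = 71.
Check digit = (10 − (71 mod 10)) mod 10 = 9.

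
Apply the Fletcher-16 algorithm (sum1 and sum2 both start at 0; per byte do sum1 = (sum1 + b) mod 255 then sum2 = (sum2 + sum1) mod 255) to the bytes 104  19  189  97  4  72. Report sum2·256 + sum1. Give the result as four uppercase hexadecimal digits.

3DE6

Running sums (mod 255):
  after byte 0 (104): sum1=104, sum2=104
  after byte 1 (19): sum1=123, sum2=227
  after byte 2 (189): sum1=57, sum2=29
  after byte 3 (97): sum1=154, sum2=183
  after byte 4 (4): sum1=158, sum2=86
  after byte 5 (72): sum1=230, sum2=61
Checksum = sum2·256 + sum1 = 61·256 + 230 = 15846 = 0x3DE6.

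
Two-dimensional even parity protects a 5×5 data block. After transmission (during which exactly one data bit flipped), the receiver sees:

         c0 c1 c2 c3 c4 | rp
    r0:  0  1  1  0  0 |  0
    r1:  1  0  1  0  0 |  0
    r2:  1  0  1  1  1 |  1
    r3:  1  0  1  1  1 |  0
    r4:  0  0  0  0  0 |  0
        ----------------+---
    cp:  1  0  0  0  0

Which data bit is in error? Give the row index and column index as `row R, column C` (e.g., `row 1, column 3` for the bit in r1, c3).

Recompute each row's even parity and compare to rp:
  r0: data parity 0, sent rp 0 → ok
  r1: data parity 0, sent rp 0 → ok
  r2: data parity 0, sent rp 1 → mismatch
  r3: data parity 0, sent rp 0 → ok
  r4: data parity 0, sent rp 0 → ok
Recompute each column's even parity and compare to cp:
  c0: data parity 1, sent cp 1 → ok
  c1: data parity 1, sent cp 0 → mismatch
  c2: data parity 0, sent cp 0 → ok
  c3: data parity 0, sent cp 0 → ok
  c4: data parity 0, sent cp 0 → ok
Exactly one row (r2) and one column (c1) fail → the flipped bit is at their intersection.

row 2, column 1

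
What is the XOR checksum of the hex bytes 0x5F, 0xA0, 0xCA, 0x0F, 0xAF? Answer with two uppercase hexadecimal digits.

XOR the bytes together:
  start with 0x5F
  0x5F ⊕ 0xA0 = 0xFF
  0xFF ⊕ 0xCA = 0x35
  0x35 ⊕ 0x0F = 0x3A
  0x3A ⊕ 0xAF = 0x95

95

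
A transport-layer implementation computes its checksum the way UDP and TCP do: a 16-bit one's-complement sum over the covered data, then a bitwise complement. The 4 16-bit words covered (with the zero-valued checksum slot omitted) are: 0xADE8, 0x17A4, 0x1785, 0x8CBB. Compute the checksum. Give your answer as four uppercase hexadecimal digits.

9632

One's-complement addition (fold any carry out of bit 15 back into bit 0):
  0xADE8 + 0x17A4 = 0x0C58C
  0xC58C + 0x1785 = 0x0DD11
  0xDD11 + 0x8CBB = 0x169CC → wrap carry → 0x69CD
One's-complement sum = 0x69CD.
Checksum = ~0x69CD & 0xFFFF = 0x9632.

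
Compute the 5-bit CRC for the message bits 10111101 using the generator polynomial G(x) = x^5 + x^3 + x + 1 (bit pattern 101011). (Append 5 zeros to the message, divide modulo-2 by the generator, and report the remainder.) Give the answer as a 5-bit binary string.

Append 5 zeros: 1011110100000. Divide by 101011 (XOR where the leading bit is 1):
  pos 0: 101111 XOR 101011 = 000100
  pos 3: 100010 XOR 101011 = 001001
  pos 5: 100100 XOR 101011 = 001111
  pos 7: 111100 XOR 101011 = 010111
Remainder (last 5 bits) = 10111. This is the CRC / FCS.

10111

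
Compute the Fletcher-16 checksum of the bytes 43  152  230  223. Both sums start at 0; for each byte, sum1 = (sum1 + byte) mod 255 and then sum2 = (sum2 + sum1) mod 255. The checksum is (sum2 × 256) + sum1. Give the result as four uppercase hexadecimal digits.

Running sums (mod 255):
  after byte 0 (43): sum1=43, sum2=43
  after byte 1 (152): sum1=195, sum2=238
  after byte 2 (230): sum1=170, sum2=153
  after byte 3 (223): sum1=138, sum2=36
Checksum = sum2·256 + sum1 = 36·256 + 138 = 9354 = 0x248A.

248A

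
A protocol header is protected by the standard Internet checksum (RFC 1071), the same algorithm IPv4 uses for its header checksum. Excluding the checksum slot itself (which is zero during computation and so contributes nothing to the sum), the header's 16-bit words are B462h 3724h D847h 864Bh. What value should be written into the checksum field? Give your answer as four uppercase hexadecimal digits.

B5E5

One's-complement addition (fold any carry out of bit 15 back into bit 0):
  0xB462 + 0x3724 = 0x0EB86
  0xEB86 + 0xD847 = 0x1C3CD → wrap carry → 0xC3CE
  0xC3CE + 0x864B = 0x14A19 → wrap carry → 0x4A1A
One's-complement sum = 0x4A1A.
Checksum = ~0x4A1A & 0xFFFF = 0xB5E5.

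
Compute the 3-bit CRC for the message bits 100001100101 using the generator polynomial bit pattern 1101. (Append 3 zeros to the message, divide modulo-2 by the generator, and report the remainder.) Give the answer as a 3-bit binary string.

001

Append 3 zeros: 100001100101000. Divide by 1101 (XOR where the leading bit is 1):
  pos 0: 1000 XOR 1101 = 0101
  pos 1: 1010 XOR 1101 = 0111
  pos 2: 1111 XOR 1101 = 0010
  pos 4: 1010 XOR 1101 = 0111
  pos 5: 1110 XOR 1101 = 0011
  pos 7: 1110 XOR 1101 = 0011
  pos 9: 1110 XOR 1101 = 0011
  pos 11: 1100 XOR 1101 = 0001
Remainder (last 3 bits) = 001. This is the CRC / FCS.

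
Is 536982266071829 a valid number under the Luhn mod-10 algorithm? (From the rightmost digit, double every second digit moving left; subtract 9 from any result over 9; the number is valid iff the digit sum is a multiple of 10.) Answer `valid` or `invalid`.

From the right, keep odd positions and double even positions (subtract 9 from any doubled value over 9):
  doubled (positions 2,4,...): 4 2 0 3 4 9 6 → sum 28
  kept (positions 1,3,...): 9 8 7 6 2 8 6 5 → sum 51
Total = 79.
79 mod 10 = 9, so the number is invalid.

invalid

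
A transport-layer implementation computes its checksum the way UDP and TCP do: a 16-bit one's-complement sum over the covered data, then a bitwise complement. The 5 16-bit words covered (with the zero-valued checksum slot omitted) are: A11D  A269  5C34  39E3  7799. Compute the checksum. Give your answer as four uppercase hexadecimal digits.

AEC7

One's-complement addition (fold any carry out of bit 15 back into bit 0):
  0xA11D + 0xA269 = 0x14386 → wrap carry → 0x4387
  0x4387 + 0x5C34 = 0x09FBB
  0x9FBB + 0x39E3 = 0x0D99E
  0xD99E + 0x7799 = 0x15137 → wrap carry → 0x5138
One's-complement sum = 0x5138.
Checksum = ~0x5138 & 0xFFFF = 0xAEC7.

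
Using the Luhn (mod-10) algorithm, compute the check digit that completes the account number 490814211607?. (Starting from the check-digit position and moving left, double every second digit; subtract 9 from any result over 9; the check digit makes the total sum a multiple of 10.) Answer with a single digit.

8

Partial digits right→left: 7 0 6 1 1 2 4 1 8 0 9 4
Double every second digit counting from the check-digit position (so the 1st, 3rd, 5th, ... of the partial from the right).
  doubled (with −9 where >9): 5 3 2 8 7 9 → sum 34
  kept as-is: 0 1 2 1 0 4 → sum 8
Total = 34 + 8 = 42.
Check digit = (10 − (42 mod 10)) mod 10 = 8.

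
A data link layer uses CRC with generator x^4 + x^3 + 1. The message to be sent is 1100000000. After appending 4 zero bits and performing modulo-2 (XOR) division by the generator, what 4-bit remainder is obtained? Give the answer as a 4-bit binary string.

Append 4 zeros: 11000000000000. Divide by 11001 (XOR where the leading bit is 1):
  pos 0: 11000 XOR 11001 = 00001
  pos 4: 10000 XOR 11001 = 01001
  pos 5: 10010 XOR 11001 = 01011
  pos 6: 10110 XOR 11001 = 01111
  pos 7: 11110 XOR 11001 = 00111
  pos 9: 11100 XOR 11001 = 00101
Remainder (last 4 bits) = 0101. This is the CRC / FCS.

0101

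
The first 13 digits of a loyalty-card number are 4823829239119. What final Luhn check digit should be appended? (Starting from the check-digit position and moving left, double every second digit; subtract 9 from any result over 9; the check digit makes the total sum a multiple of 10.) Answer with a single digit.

Partial digits right→left: 9 1 1 9 3 2 9 2 8 3 2 8 4
Double every second digit counting from the check-digit position (so the 1st, 3rd, 5th, ... of the partial from the right).
  doubled (with −9 where >9): 9 2 6 9 7 4 8 → sum 45
  kept as-is: 1 9 2 2 3 8 → sum 25
Total = 45 + 25 = 70.
Check digit = (10 − (70 mod 10)) mod 10 = 0.

0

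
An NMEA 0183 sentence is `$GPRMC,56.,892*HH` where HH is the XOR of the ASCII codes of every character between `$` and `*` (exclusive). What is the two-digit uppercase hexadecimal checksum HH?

XOR the ASCII codes of the payload characters:
  'G' = 0x47 → acc = 0x47
  'P' = 0x50 → acc = 0x17
  'R' = 0x52 → acc = 0x45
  'M' = 0x4D → acc = 0x08
  'C' = 0x43 → acc = 0x4B
  ',' = 0x2C → acc = 0x67
  '5' = 0x35 → acc = 0x52
  '6' = 0x36 → acc = 0x64
  '.' = 0x2E → acc = 0x4A
  ',' = 0x2C → acc = 0x66
  '8' = 0x38 → acc = 0x5E
  '9' = 0x39 → acc = 0x67
  '2' = 0x32 → acc = 0x55
Checksum = 0x55.

55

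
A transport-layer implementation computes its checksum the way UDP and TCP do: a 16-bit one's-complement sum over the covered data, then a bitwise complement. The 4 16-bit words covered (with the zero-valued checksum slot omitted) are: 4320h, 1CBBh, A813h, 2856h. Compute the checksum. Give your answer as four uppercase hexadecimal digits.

One's-complement addition (fold any carry out of bit 15 back into bit 0):
  0x4320 + 0x1CBB = 0x05FDB
  0x5FDB + 0xA813 = 0x107EE → wrap carry → 0x07EF
  0x07EF + 0x2856 = 0x03045
One's-complement sum = 0x3045.
Checksum = ~0x3045 & 0xFFFF = 0xCFBA.

CFBA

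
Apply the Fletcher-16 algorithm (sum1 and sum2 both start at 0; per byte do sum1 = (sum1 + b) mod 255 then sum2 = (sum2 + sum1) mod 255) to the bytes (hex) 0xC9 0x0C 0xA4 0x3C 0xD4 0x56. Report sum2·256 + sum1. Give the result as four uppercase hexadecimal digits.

Running sums (mod 255):
  after byte 0 (0xC9): sum1=201, sum2=201
  after byte 1 (0x0C): sum1=213, sum2=159
  after byte 2 (0xA4): sum1=122, sum2=26
  after byte 3 (0x3C): sum1=182, sum2=208
  after byte 4 (0xD4): sum1=139, sum2=92
  after byte 5 (0x56): sum1=225, sum2=62
Checksum = sum2·256 + sum1 = 62·256 + 225 = 16097 = 0x3EE1.

3EE1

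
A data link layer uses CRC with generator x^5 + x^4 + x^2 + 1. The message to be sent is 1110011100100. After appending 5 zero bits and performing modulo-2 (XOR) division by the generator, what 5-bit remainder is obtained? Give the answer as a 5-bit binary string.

11001

Append 5 zeros: 111001110010000000. Divide by 110101 (XOR where the leading bit is 1):
  pos 0: 111001 XOR 110101 = 001100
  pos 2: 110011 XOR 110101 = 000110
  pos 5: 110001 XOR 110101 = 000100
  pos 8: 100000 XOR 110101 = 010101
  pos 9: 101010 XOR 110101 = 011111
  pos 10: 111110 XOR 110101 = 001011
  pos 12: 101100 XOR 110101 = 011001
Remainder (last 5 bits) = 11001. This is the CRC / FCS.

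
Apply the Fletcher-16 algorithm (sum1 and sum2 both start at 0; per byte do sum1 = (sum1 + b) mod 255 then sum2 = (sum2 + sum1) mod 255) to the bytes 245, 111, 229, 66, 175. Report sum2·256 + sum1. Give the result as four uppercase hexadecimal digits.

Running sums (mod 255):
  after byte 0 (245): sum1=245, sum2=245
  after byte 1 (111): sum1=101, sum2=91
  after byte 2 (229): sum1=75, sum2=166
  after byte 3 (66): sum1=141, sum2=52
  after byte 4 (175): sum1=61, sum2=113
Checksum = sum2·256 + sum1 = 113·256 + 61 = 28989 = 0x713D.

713D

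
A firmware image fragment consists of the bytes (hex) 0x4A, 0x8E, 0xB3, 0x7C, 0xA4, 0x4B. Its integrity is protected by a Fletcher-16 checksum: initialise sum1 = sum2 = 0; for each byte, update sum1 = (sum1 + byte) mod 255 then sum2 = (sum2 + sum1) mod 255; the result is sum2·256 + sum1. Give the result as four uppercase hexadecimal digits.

5FF8

Running sums (mod 255):
  after byte 0 (0x4A): sum1=74, sum2=74
  after byte 1 (0x8E): sum1=216, sum2=35
  after byte 2 (0xB3): sum1=140, sum2=175
  after byte 3 (0x7C): sum1=9, sum2=184
  after byte 4 (0xA4): sum1=173, sum2=102
  after byte 5 (0x4B): sum1=248, sum2=95
Checksum = sum2·256 + sum1 = 95·256 + 248 = 24568 = 0x5FF8.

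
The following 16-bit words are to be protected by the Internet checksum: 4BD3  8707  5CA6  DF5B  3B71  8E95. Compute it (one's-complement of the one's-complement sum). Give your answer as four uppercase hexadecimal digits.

271C

One's-complement addition (fold any carry out of bit 15 back into bit 0):
  0x4BD3 + 0x8707 = 0x0D2DA
  0xD2DA + 0x5CA6 = 0x12F80 → wrap carry → 0x2F81
  0x2F81 + 0xDF5B = 0x10EDC → wrap carry → 0x0EDD
  0x0EDD + 0x3B71 = 0x04A4E
  0x4A4E + 0x8E95 = 0x0D8E3
One's-complement sum = 0xD8E3.
Checksum = ~0xD8E3 & 0xFFFF = 0x271C.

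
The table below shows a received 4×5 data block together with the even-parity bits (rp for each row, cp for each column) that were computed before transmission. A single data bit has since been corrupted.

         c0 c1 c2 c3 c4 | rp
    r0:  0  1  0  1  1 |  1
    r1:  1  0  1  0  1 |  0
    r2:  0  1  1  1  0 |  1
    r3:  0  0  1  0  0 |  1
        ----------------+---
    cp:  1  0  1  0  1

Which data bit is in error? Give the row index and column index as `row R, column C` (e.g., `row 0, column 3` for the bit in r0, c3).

Recompute each row's even parity and compare to rp:
  r0: data parity 1, sent rp 1 → ok
  r1: data parity 1, sent rp 0 → mismatch
  r2: data parity 1, sent rp 1 → ok
  r3: data parity 1, sent rp 1 → ok
Recompute each column's even parity and compare to cp:
  c0: data parity 1, sent cp 1 → ok
  c1: data parity 0, sent cp 0 → ok
  c2: data parity 1, sent cp 1 → ok
  c3: data parity 0, sent cp 0 → ok
  c4: data parity 0, sent cp 1 → mismatch
Exactly one row (r1) and one column (c4) fail → the flipped bit is at their intersection.

row 1, column 4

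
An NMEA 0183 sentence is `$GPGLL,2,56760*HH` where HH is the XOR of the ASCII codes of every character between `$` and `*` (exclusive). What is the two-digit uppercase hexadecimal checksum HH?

XOR the ASCII codes of the payload characters:
  'G' = 0x47 → acc = 0x47
  'P' = 0x50 → acc = 0x17
  'G' = 0x47 → acc = 0x50
  'L' = 0x4C → acc = 0x1C
  'L' = 0x4C → acc = 0x50
  ',' = 0x2C → acc = 0x7C
  '2' = 0x32 → acc = 0x4E
  ',' = 0x2C → acc = 0x62
  '5' = 0x35 → acc = 0x57
  '6' = 0x36 → acc = 0x61
  '7' = 0x37 → acc = 0x56
  '6' = 0x36 → acc = 0x60
  '0' = 0x30 → acc = 0x50
Checksum = 0x50.

50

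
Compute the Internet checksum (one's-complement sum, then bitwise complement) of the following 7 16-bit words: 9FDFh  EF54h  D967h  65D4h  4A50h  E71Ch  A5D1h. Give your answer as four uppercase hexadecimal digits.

5A50

One's-complement addition (fold any carry out of bit 15 back into bit 0):
  0x9FDF + 0xEF54 = 0x18F33 → wrap carry → 0x8F34
  0x8F34 + 0xD967 = 0x1689B → wrap carry → 0x689C
  0x689C + 0x65D4 = 0x0CE70
  0xCE70 + 0x4A50 = 0x118C0 → wrap carry → 0x18C1
  0x18C1 + 0xE71C = 0x0FFDD
  0xFFDD + 0xA5D1 = 0x1A5AE → wrap carry → 0xA5AF
One's-complement sum = 0xA5AF.
Checksum = ~0xA5AF & 0xFFFF = 0x5A50.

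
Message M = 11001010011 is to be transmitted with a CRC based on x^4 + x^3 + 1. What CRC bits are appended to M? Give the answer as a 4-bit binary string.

Append 4 zeros: 110010100110000. Divide by 11001 (XOR where the leading bit is 1):
  pos 0: 11001 XOR 11001 = 00000
  pos 6: 10011 XOR 11001 = 01010
  pos 7: 10100 XOR 11001 = 01101
  pos 8: 11010 XOR 11001 = 00011
Remainder (last 4 bits) = 1100. This is the CRC / FCS.

1100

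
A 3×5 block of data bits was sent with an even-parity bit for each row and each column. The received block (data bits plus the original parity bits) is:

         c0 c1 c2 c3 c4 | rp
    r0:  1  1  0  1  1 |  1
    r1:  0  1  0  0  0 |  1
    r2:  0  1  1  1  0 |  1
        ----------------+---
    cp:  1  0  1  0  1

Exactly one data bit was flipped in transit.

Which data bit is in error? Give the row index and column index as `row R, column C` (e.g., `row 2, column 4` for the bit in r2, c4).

row 0, column 1

Recompute each row's even parity and compare to rp:
  r0: data parity 0, sent rp 1 → mismatch
  r1: data parity 1, sent rp 1 → ok
  r2: data parity 1, sent rp 1 → ok
Recompute each column's even parity and compare to cp:
  c0: data parity 1, sent cp 1 → ok
  c1: data parity 1, sent cp 0 → mismatch
  c2: data parity 1, sent cp 1 → ok
  c3: data parity 0, sent cp 0 → ok
  c4: data parity 1, sent cp 1 → ok
Exactly one row (r0) and one column (c1) fail → the flipped bit is at their intersection.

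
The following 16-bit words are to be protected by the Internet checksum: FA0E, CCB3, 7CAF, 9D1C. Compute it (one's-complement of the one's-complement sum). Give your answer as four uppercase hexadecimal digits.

One's-complement addition (fold any carry out of bit 15 back into bit 0):
  0xFA0E + 0xCCB3 = 0x1C6C1 → wrap carry → 0xC6C2
  0xC6C2 + 0x7CAF = 0x14371 → wrap carry → 0x4372
  0x4372 + 0x9D1C = 0x0E08E
One's-complement sum = 0xE08E.
Checksum = ~0xE08E & 0xFFFF = 0x1F71.

1F71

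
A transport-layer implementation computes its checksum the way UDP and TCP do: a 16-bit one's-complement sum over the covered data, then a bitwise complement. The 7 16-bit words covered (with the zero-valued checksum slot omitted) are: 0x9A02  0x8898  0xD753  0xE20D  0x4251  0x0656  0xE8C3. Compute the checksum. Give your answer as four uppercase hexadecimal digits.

One's-complement addition (fold any carry out of bit 15 back into bit 0):
  0x9A02 + 0x8898 = 0x1229A → wrap carry → 0x229B
  0x229B + 0xD753 = 0x0F9EE
  0xF9EE + 0xE20D = 0x1DBFB → wrap carry → 0xDBFC
  0xDBFC + 0x4251 = 0x11E4D → wrap carry → 0x1E4E
  0x1E4E + 0x0656 = 0x024A4
  0x24A4 + 0xE8C3 = 0x10D67 → wrap carry → 0x0D68
One's-complement sum = 0x0D68.
Checksum = ~0x0D68 & 0xFFFF = 0xF297.

F297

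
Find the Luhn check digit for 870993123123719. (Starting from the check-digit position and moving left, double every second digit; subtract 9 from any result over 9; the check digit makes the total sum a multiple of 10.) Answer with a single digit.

Partial digits right→left: 9 1 7 3 2 1 3 2 1 3 9 9 0 7 8
Double every second digit counting from the check-digit position (so the 1st, 3rd, 5th, ... of the partial from the right).
  doubled (with −9 where >9): 9 5 4 6 2 9 0 7 → sum 42
  kept as-is: 1 3 1 2 3 9 7 → sum 26
Total = 42 + 26 = 68.
Check digit = (10 − (68 mod 10)) mod 10 = 2.

2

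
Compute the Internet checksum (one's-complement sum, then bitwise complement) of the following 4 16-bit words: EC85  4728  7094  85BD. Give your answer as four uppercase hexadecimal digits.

D5FF

One's-complement addition (fold any carry out of bit 15 back into bit 0):
  0xEC85 + 0x4728 = 0x133AD → wrap carry → 0x33AE
  0x33AE + 0x7094 = 0x0A442
  0xA442 + 0x85BD = 0x129FF → wrap carry → 0x2A00
One's-complement sum = 0x2A00.
Checksum = ~0x2A00 & 0xFFFF = 0xD5FF.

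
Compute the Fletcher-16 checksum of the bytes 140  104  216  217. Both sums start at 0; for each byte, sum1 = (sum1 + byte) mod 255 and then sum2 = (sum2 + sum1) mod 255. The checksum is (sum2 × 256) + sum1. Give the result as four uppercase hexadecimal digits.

F6A7

Running sums (mod 255):
  after byte 0 (140): sum1=140, sum2=140
  after byte 1 (104): sum1=244, sum2=129
  after byte 2 (216): sum1=205, sum2=79
  after byte 3 (217): sum1=167, sum2=246
Checksum = sum2·256 + sum1 = 246·256 + 167 = 63143 = 0xF6A7.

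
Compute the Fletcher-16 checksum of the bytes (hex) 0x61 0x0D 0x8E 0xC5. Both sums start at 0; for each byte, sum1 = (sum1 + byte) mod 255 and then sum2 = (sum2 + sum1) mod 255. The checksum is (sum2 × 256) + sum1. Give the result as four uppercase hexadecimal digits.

8FC2

Running sums (mod 255):
  after byte 0 (0x61): sum1=97, sum2=97
  after byte 1 (0x0D): sum1=110, sum2=207
  after byte 2 (0x8E): sum1=252, sum2=204
  after byte 3 (0xC5): sum1=194, sum2=143
Checksum = sum2·256 + sum1 = 143·256 + 194 = 36802 = 0x8FC2.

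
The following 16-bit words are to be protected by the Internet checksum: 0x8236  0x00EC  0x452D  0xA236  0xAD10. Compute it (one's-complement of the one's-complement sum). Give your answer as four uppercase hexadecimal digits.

E868

One's-complement addition (fold any carry out of bit 15 back into bit 0):
  0x8236 + 0x00EC = 0x08322
  0x8322 + 0x452D = 0x0C84F
  0xC84F + 0xA236 = 0x16A85 → wrap carry → 0x6A86
  0x6A86 + 0xAD10 = 0x11796 → wrap carry → 0x1797
One's-complement sum = 0x1797.
Checksum = ~0x1797 & 0xFFFF = 0xE868.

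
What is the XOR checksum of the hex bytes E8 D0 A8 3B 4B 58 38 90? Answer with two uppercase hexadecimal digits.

XOR the bytes together:
  start with 0xE8
  0xE8 ⊕ 0xD0 = 0x38
  0x38 ⊕ 0xA8 = 0x90
  0x90 ⊕ 0x3B = 0xAB
  0xAB ⊕ 0x4B = 0xE0
  0xE0 ⊕ 0x58 = 0xB8
  0xB8 ⊕ 0x38 = 0x80
  0x80 ⊕ 0x90 = 0x10

10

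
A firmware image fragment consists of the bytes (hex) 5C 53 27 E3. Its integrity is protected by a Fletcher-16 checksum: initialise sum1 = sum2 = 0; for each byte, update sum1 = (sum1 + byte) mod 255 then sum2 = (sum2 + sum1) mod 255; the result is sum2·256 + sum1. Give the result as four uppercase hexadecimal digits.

Running sums (mod 255):
  after byte 0 (5C): sum1=92, sum2=92
  after byte 1 (53): sum1=175, sum2=12
  after byte 2 (27): sum1=214, sum2=226
  after byte 3 (E3): sum1=186, sum2=157
Checksum = sum2·256 + sum1 = 157·256 + 186 = 40378 = 0x9DBA.

9DBA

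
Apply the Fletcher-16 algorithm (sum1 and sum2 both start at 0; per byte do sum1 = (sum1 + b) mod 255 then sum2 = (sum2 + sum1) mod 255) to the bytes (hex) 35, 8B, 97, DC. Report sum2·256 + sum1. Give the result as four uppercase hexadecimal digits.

Running sums (mod 255):
  after byte 0 (35): sum1=53, sum2=53
  after byte 1 (8B): sum1=192, sum2=245
  after byte 2 (97): sum1=88, sum2=78
  after byte 3 (DC): sum1=53, sum2=131
Checksum = sum2·256 + sum1 = 131·256 + 53 = 33589 = 0x8335.

8335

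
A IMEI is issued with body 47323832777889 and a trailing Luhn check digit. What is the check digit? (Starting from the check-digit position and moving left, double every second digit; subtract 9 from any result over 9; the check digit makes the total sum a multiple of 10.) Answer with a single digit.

4

Partial digits right→left: 9 8 8 7 7 7 2 3 8 3 2 3 7 4
Double every second digit counting from the check-digit position (so the 1st, 3rd, 5th, ... of the partial from the right).
  doubled (with −9 where >9): 9 7 5 4 7 4 5 → sum 41
  kept as-is: 8 7 7 3 3 3 4 → sum 35
Total = 41 + 35 = 76.
Check digit = (10 − (76 mod 10)) mod 10 = 4.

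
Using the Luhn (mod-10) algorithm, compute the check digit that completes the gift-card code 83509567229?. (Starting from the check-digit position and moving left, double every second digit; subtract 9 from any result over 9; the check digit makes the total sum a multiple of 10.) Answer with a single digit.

0

Partial digits right→left: 9 2 2 7 6 5 9 0 5 3 8
Double every second digit counting from the check-digit position (so the 1st, 3rd, 5th, ... of the partial from the right).
  doubled (with −9 where >9): 9 4 3 9 1 7 → sum 33
  kept as-is: 2 7 5 0 3 → sum 17
Total = 33 + 17 = 50.
Check digit = (10 − (50 mod 10)) mod 10 = 0.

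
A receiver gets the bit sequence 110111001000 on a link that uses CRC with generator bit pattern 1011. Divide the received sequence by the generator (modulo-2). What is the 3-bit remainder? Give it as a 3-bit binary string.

000

Modulo-2 division of 110111001000 by 1011:
  pos 0: 1101 XOR 1011 = 0110
  pos 1: 1101 XOR 1011 = 0110
  pos 2: 1101 XOR 1011 = 0110
  pos 3: 1100 XOR 1011 = 0111
  pos 4: 1110 XOR 1011 = 0101
  pos 5: 1011 XOR 1011 = 0000
Remainder = 000 (zero — the frame passes the CRC check).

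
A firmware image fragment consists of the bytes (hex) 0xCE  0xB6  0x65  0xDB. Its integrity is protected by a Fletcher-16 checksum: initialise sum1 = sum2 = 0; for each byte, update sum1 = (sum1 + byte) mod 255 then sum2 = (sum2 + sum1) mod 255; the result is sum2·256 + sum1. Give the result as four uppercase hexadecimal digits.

Running sums (mod 255):
  after byte 0 (0xCE): sum1=206, sum2=206
  after byte 1 (0xB6): sum1=133, sum2=84
  after byte 2 (0x65): sum1=234, sum2=63
  after byte 3 (0xDB): sum1=198, sum2=6
Checksum = sum2·256 + sum1 = 6·256 + 198 = 1734 = 0x06C6.

06C6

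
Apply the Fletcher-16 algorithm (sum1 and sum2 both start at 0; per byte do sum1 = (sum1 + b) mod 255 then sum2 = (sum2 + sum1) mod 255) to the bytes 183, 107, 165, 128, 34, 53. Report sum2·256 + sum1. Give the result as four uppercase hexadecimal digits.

Running sums (mod 255):
  after byte 0 (183): sum1=183, sum2=183
  after byte 1 (107): sum1=35, sum2=218
  after byte 2 (165): sum1=200, sum2=163
  after byte 3 (128): sum1=73, sum2=236
  after byte 4 (34): sum1=107, sum2=88
  after byte 5 (53): sum1=160, sum2=248
Checksum = sum2·256 + sum1 = 248·256 + 160 = 63648 = 0xF8A0.

F8A0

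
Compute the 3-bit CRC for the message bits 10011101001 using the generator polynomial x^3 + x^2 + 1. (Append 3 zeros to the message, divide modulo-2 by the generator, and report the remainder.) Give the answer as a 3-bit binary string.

Append 3 zeros: 10011101001000. Divide by 1101 (XOR where the leading bit is 1):
  pos 0: 1001 XOR 1101 = 0100
  pos 1: 1001 XOR 1101 = 0100
  pos 2: 1001 XOR 1101 = 0100
  pos 3: 1000 XOR 1101 = 0101
  pos 4: 1011 XOR 1101 = 0110
  pos 5: 1100 XOR 1101 = 0001
  pos 8: 1010 XOR 1101 = 0111
  pos 9: 1110 XOR 1101 = 0011
Remainder (last 3 bits) = 110. This is the CRC / FCS.

110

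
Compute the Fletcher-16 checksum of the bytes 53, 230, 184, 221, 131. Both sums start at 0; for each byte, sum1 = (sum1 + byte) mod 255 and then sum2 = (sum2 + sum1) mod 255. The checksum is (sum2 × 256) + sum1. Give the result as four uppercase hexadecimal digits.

Running sums (mod 255):
  after byte 0 (53): sum1=53, sum2=53
  after byte 1 (230): sum1=28, sum2=81
  after byte 2 (184): sum1=212, sum2=38
  after byte 3 (221): sum1=178, sum2=216
  after byte 4 (131): sum1=54, sum2=15
Checksum = sum2·256 + sum1 = 15·256 + 54 = 3894 = 0x0F36.

0F36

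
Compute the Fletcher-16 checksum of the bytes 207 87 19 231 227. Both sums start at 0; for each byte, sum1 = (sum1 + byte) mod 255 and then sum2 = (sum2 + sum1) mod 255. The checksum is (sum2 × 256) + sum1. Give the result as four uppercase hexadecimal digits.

5906

Running sums (mod 255):
  after byte 0 (207): sum1=207, sum2=207
  after byte 1 (87): sum1=39, sum2=246
  after byte 2 (19): sum1=58, sum2=49
  after byte 3 (231): sum1=34, sum2=83
  after byte 4 (227): sum1=6, sum2=89
Checksum = sum2·256 + sum1 = 89·256 + 6 = 22790 = 0x5906.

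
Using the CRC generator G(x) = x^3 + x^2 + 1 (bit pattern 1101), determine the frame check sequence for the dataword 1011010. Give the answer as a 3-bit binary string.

Append 3 zeros: 1011010000. Divide by 1101 (XOR where the leading bit is 1):
  pos 0: 1011 XOR 1101 = 0110
  pos 1: 1100 XOR 1101 = 0001
  pos 4: 1100 XOR 1101 = 0001
Remainder (last 3 bits) = 100. This is the CRC / FCS.

100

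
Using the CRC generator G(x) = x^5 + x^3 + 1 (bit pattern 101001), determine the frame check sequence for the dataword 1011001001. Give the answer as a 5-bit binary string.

00001

Append 5 zeros: 101100100100000. Divide by 101001 (XOR where the leading bit is 1):
  pos 0: 101100 XOR 101001 = 000101
  pos 3: 101100 XOR 101001 = 000101
  pos 6: 101100 XOR 101001 = 000101
  pos 9: 101000 XOR 101001 = 000001
Remainder (last 5 bits) = 00001. This is the CRC / FCS.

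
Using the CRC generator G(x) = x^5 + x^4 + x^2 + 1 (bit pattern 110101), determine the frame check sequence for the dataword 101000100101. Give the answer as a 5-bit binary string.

00001

Append 5 zeros: 10100010010100000. Divide by 110101 (XOR where the leading bit is 1):
  pos 0: 101000 XOR 110101 = 011101
  pos 1: 111011 XOR 110101 = 001110
  pos 3: 111000 XOR 110101 = 001101
  pos 5: 110110 XOR 110101 = 000011
  pos 9: 111000 XOR 110101 = 001101
  pos 11: 110100 XOR 110101 = 000001
Remainder (last 5 bits) = 00001. This is the CRC / FCS.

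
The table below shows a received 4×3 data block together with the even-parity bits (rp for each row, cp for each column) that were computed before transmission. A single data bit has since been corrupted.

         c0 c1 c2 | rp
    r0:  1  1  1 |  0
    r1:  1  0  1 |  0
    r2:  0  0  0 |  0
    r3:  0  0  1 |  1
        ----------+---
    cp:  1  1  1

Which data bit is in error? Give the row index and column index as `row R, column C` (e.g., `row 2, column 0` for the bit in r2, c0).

row 0, column 0

Recompute each row's even parity and compare to rp:
  r0: data parity 1, sent rp 0 → mismatch
  r1: data parity 0, sent rp 0 → ok
  r2: data parity 0, sent rp 0 → ok
  r3: data parity 1, sent rp 1 → ok
Recompute each column's even parity and compare to cp:
  c0: data parity 0, sent cp 1 → mismatch
  c1: data parity 1, sent cp 1 → ok
  c2: data parity 1, sent cp 1 → ok
Exactly one row (r0) and one column (c0) fail → the flipped bit is at their intersection.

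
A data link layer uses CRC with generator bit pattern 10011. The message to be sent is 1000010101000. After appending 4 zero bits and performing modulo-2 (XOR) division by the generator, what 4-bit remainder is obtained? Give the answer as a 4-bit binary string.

1101

Append 4 zeros: 10000101010000000. Divide by 10011 (XOR where the leading bit is 1):
  pos 0: 10000 XOR 10011 = 00011
  pos 3: 11101 XOR 10011 = 01110
  pos 4: 11100 XOR 10011 = 01111
  pos 5: 11111 XOR 10011 = 01100
  pos 6: 11000 XOR 10011 = 01011
  pos 7: 10110 XOR 10011 = 00101
  pos 9: 10100 XOR 10011 = 00111
  pos 11: 11100 XOR 10011 = 01111
  pos 12: 11110 XOR 10011 = 01101
Remainder (last 4 bits) = 1101. This is the CRC / FCS.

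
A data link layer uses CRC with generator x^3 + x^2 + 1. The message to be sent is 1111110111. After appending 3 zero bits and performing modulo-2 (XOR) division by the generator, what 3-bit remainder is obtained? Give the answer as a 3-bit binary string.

111

Append 3 zeros: 1111110111000. Divide by 1101 (XOR where the leading bit is 1):
  pos 0: 1111 XOR 1101 = 0010
  pos 2: 1011 XOR 1101 = 0110
  pos 3: 1100 XOR 1101 = 0001
  pos 6: 1111 XOR 1101 = 0010
  pos 8: 1000 XOR 1101 = 0101
  pos 9: 1010 XOR 1101 = 0111
Remainder (last 3 bits) = 111. This is the CRC / FCS.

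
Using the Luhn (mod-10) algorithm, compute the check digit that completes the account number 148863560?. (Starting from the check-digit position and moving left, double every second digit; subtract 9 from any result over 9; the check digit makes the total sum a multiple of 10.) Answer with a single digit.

6

Partial digits right→left: 0 6 5 3 6 8 8 4 1
Double every second digit counting from the check-digit position (so the 1st, 3rd, 5th, ... of the partial from the right).
  doubled (with −9 where >9): 0 1 3 7 2 → sum 13
  kept as-is: 6 3 8 4 → sum 21
Total = 13 + 21 = 34.
Check digit = (10 − (34 mod 10)) mod 10 = 6.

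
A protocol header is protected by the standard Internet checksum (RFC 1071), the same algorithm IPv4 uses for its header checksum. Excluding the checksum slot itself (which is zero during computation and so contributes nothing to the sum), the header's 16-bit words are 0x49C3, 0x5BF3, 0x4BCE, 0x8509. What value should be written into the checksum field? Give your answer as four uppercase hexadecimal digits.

One's-complement addition (fold any carry out of bit 15 back into bit 0):
  0x49C3 + 0x5BF3 = 0x0A5B6
  0xA5B6 + 0x4BCE = 0x0F184
  0xF184 + 0x8509 = 0x1768D → wrap carry → 0x768E
One's-complement sum = 0x768E.
Checksum = ~0x768E & 0xFFFF = 0x8971.

8971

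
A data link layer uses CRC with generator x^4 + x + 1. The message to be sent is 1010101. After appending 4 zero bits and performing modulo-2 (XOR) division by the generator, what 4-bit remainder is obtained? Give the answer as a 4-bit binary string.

1101

Append 4 zeros: 10101010000. Divide by 10011 (XOR where the leading bit is 1):
  pos 0: 10101 XOR 10011 = 00110
  pos 2: 11001 XOR 10011 = 01010
  pos 3: 10100 XOR 10011 = 00111
  pos 5: 11100 XOR 10011 = 01111
  pos 6: 11110 XOR 10011 = 01101
Remainder (last 4 bits) = 1101. This is the CRC / FCS.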